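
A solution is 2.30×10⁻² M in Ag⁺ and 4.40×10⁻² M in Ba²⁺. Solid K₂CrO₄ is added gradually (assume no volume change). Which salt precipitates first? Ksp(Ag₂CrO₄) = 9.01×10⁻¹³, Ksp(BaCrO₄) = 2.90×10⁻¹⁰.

Ag₂CrO₄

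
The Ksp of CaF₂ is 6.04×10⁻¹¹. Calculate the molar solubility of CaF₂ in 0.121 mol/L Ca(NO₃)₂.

CaF₂(s) ⇌ Ca²⁺(aq) + 2 F⁻(aq)
With Ca²⁺ already at 0.121 mol/L and s small, take [Ca²⁺] ≈ 0.121 mol/L and [F⁻] = 2s.
Ksp = [Ca²⁺][F⁻]^2 = (0.121)(2s)^2
(2s)^2 = 6.04×10⁻¹¹ / (0.121) = 4.99×10⁻¹⁰
s = 1.12×10⁻⁵ mol/L

1.12×10⁻⁵ M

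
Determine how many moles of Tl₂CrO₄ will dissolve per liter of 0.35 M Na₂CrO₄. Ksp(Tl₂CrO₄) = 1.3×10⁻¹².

Tl₂CrO₄(s) ⇌ 2 Tl⁺(aq) + CrO₄²⁻(aq)
CrO₄²⁻ is already present at 0.35 M. If s mol/L of Tl₂CrO₄ dissolves, [Tl⁺] = 2s while [CrO₄²⁻] ≈ 0.35 M.
Ksp = [Tl⁺]^2[CrO₄²⁻] = (2s)^2(0.35)
(2s)^2 = 1.3×10⁻¹² / (0.35) = 3.7×10⁻¹²
s = 9.6×10⁻⁷ M

9.6×10⁻⁷ M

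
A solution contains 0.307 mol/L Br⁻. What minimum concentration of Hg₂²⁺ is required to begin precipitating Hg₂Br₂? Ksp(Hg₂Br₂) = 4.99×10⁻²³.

5.29×10⁻²² M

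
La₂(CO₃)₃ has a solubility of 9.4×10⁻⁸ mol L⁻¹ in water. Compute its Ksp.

Ksp = 7.9×10⁻³⁴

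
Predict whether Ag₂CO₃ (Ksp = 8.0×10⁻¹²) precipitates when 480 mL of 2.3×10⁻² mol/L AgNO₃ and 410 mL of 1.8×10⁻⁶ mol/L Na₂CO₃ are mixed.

Yes

After mixing, V = 480 mL + 410 mL = 890 mL.
[Ag⁺] = (2.3×10⁻²)(480)/890 = 1.2×10⁻² mol/L
[CO₃²⁻] = (1.8×10⁻⁶)(410)/890 = 8.3×10⁻⁷ mol/L
Q = [Ag⁺]^2[CO₃²⁻] = 1.3×10⁻¹⁰
Since Q (1.3×10⁻¹⁰) exceeds Ksp (8.0×10⁻¹²), Ag₂CO₃ will precipitate.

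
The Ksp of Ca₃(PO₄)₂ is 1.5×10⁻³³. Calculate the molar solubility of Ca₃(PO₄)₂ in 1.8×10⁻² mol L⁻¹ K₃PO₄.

Ca₃(PO₄)₂(s) ⇌ 3 Ca²⁺(aq) + 2 PO₄³⁻(aq)
The solution already contains PO₄³⁻ at 1.8×10⁻² mol L⁻¹. Let s be the molar solubility of Ca₃(PO₄)₂.
[PO₄³⁻] ≈ 1.8×10⁻² mol L⁻¹ (common ion dominates); [Ca²⁺] = 3s.
Ksp = [Ca²⁺]^3[PO₄³⁻]^2 = (3s)^3(1.8×10⁻²)^2
(3s)^3 = 1.5×10⁻³³ / (1.8×10⁻²)^2 = 4.6×10⁻³⁰
s = 5.6×10⁻¹¹ mol L⁻¹

5.6×10⁻¹¹ M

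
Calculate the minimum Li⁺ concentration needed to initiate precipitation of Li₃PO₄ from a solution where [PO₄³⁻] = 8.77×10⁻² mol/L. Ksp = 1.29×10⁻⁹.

2.45×10⁻³ M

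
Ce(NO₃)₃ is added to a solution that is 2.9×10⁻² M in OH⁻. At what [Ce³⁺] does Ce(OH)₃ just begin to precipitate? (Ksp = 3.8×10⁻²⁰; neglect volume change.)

A salt starts to precipitate once the ion product Q reaches its Ksp.
Ce(OH)₃(s) ⇌ Ce³⁺(aq) + 3 OH⁻(aq)
Ksp = [Ce³⁺][OH⁻]^3 = [Ce³⁺](2.9×10⁻²)^3
[Ce³⁺] = 3.8×10⁻²⁰ / (2.9×10⁻²)^3 = 1.6×10⁻¹⁵
[Ce³⁺] = 1.6×10⁻¹⁵ M

1.6×10⁻¹⁵ M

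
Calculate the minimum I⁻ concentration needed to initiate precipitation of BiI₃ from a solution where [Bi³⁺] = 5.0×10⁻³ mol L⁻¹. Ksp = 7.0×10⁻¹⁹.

The threshold for precipitation is Q = Ksp.
BiI₃(s) ⇌ Bi³⁺(aq) + 3 I⁻(aq)
Ksp = [Bi³⁺][I⁻]^3 = [I⁻]^3(5.0×10⁻³)
[I⁻]^3 = 7.0×10⁻¹⁹ / (5.0×10⁻³) = 1.4×10⁻¹⁶
[I⁻] = 5.2×10⁻⁶ mol L⁻¹

5.2×10⁻⁶ M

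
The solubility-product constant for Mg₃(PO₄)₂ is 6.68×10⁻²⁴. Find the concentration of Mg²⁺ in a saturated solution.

2.73×10⁻⁵ M

Mg₃(PO₄)₂(s) ⇌ 3 Mg²⁺(aq) + 2 PO₄³⁻(aq)
Call the molar solubility s, so that [Mg²⁺] = 3s and [PO₄³⁻] = 2s.
Ksp = [Mg²⁺]^3[PO₄³⁻]^2 = (3s)^3 · (2s)^2 = 108s^5 = 6.68×10⁻²⁴
s = 9.08×10⁻⁶ M
[Mg²⁺] = 3s = 2.73×10⁻⁵ M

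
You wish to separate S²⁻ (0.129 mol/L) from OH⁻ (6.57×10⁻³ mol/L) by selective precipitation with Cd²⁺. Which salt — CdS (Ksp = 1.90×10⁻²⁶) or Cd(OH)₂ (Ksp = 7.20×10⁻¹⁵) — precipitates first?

CdS

The threshold for precipitation is Q = Ksp.
For CdS: [Cd²⁺] = (Ksp/[S²⁻]) = 1.47×10⁻²⁵ mol/L
For Cd(OH)₂: [Cd²⁺] = (Ksp/[OH⁻]^2) = 1.67×10⁻¹⁰ mol/L
CdS requires the lower [Cd²⁺], so it precipitates first.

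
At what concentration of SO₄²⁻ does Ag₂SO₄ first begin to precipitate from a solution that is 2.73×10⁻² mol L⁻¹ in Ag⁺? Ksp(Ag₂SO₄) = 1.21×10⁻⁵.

A salt starts to precipitate once the ion product Q reaches its Ksp.
Ag₂SO₄(s) ⇌ 2 Ag⁺(aq) + SO₄²⁻(aq)
Ksp = [Ag⁺]^2[SO₄²⁻] = [SO₄²⁻](2.73×10⁻²)^2
[SO₄²⁻] = 1.21×10⁻⁵ / (2.73×10⁻²)^2 = 1.62×10⁻²
[SO₄²⁻] = 1.62×10⁻² mol L⁻¹

1.62×10⁻² M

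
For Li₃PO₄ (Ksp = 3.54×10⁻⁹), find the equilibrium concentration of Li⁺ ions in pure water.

1.02×10⁻² M

Li₃PO₄(s) ⇌ 3 Li⁺(aq) + PO₄³⁻(aq)
With molar solubility s: [Li⁺] = 3s, [PO₄³⁻] = s.
Ksp = [Li⁺]^3[PO₄³⁻] = (3s)^3 · s = 27s^4 = 3.54×10⁻⁹
s = 3.38×10⁻³ mol L⁻¹
[Li⁺] = 3s = 1.02×10⁻² mol L⁻¹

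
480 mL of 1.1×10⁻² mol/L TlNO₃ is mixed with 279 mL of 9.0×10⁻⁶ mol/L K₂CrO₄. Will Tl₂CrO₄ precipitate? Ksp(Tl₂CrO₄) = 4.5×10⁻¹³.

Total volume after mixing = 480 + 279 = 759 mL.
[Tl⁺] = (1.1×10⁻²)(480)/759 = 7.0×10⁻³ mol/L
[CrO₄²⁻] = (9.0×10⁻⁶)(279)/759 = 3.3×10⁻⁶ mol/L
Q = [Tl⁺]^2[CrO₄²⁻] = 1.6×10⁻¹⁰
Q = 1.6×10⁻¹⁰ > Ksp = 4.5×10⁻¹³, so the solution is supersaturated and Tl₂CrO₄ precipitates.

Yes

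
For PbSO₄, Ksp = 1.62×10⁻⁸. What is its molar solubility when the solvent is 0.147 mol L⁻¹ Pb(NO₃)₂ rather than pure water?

1.10×10⁻⁷ M

PbSO₄(s) ⇌ Pb²⁺(aq) + SO₄²⁻(aq)
With Pb²⁺ already at 0.147 mol L⁻¹ and s small, take [Pb²⁺] ≈ 0.147 mol L⁻¹ and [SO₄²⁻] = s.
Ksp = [Pb²⁺][SO₄²⁻] = (0.147)s
s = 1.62×10⁻⁸ / (0.147) = 1.10×10⁻⁷
s = 1.10×10⁻⁷ mol L⁻¹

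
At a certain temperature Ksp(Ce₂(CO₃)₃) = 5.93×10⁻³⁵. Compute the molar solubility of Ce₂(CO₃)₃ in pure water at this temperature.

5.60×10⁻⁸ M

Ce₂(CO₃)₃(s) ⇌ 2 Ce³⁺(aq) + 3 CO₃²⁻(aq)
Let s be the molar solubility. Then [Ce³⁺] = 2s and [CO₃²⁻] = 3s.
Ksp = [Ce³⁺]^2[CO₃²⁻]^3 = (2s)^2 · (3s)^3 = 108s^5
108s^5 = 5.93×10⁻³⁵  ⇒  s^5 = 5.49×10⁻³⁷
s = 5.60×10⁻⁸ mol/L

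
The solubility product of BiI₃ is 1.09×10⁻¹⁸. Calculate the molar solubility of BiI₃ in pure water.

1.42×10⁻⁵ M

BiI₃(s) ⇌ Bi³⁺(aq) + 3 I⁻(aq)
Let s be the molar solubility. Then [Bi³⁺] = s and [I⁻] = 3s.
Ksp = [Bi³⁺][I⁻]^3 = s · (3s)^3 = 27s^4
27s^4 = 1.09×10⁻¹⁸  ⇒  s^4 = 4.04×10⁻²⁰
Taking the 4th root, s = 1.42×10⁻⁵ M.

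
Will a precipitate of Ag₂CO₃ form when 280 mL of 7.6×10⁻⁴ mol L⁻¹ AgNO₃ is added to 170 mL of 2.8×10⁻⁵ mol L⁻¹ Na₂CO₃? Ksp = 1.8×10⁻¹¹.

No

Total volume after mixing = 280 + 170 = 450 mL.
[Ag⁺] = (7.6×10⁻⁴)(280)/450 = 4.7×10⁻⁴ mol L⁻¹
[CO₃²⁻] = (2.8×10⁻⁵)(170)/450 = 1.1×10⁻⁵ mol L⁻¹
Q = [Ag⁺]^2[CO₃²⁻] = 2.4×10⁻¹²
Since Q (2.4×10⁻¹²) is less than Ksp (1.8×10⁻¹¹), no Ag₂CO₃ precipitates.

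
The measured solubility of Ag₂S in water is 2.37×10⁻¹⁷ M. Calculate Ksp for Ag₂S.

Ksp = 5.32×10⁻⁵⁰

Ag₂S(s) ⇌ 2 Ag⁺(aq) + S²⁻(aq)
Call the molar solubility s, so that [Ag⁺] = 2s and [S²⁻] = s.
Ksp = [Ag⁺]^2[S²⁻] = (2s)^2 · s = 4s^3
Ksp = 4 × (2.37×10⁻¹⁷)^3 = 5.32×10⁻⁵⁰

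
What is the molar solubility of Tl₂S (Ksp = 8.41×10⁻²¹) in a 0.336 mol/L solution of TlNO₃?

7.45×10⁻²⁰ M

Tl₂S(s) ⇌ 2 Tl⁺(aq) + S²⁻(aq)
The solution already contains Tl⁺ at 0.336 mol/L. Let s be the molar solubility of Tl₂S.
[Tl⁺] ≈ 0.336 mol/L (common ion dominates); [S²⁻] = s.
Ksp = [Tl⁺]^2[S²⁻] = (0.336)^2s
s = 8.41×10⁻²¹ / (0.336)^2 = 7.45×10⁻²⁰
s = 7.45×10⁻²⁰ mol/L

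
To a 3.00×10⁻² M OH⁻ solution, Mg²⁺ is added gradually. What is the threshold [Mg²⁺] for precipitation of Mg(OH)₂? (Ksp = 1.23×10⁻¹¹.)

The threshold for precipitation is Q = Ksp.
Mg(OH)₂(s) ⇌ Mg²⁺(aq) + 2 OH⁻(aq)
Ksp = [Mg²⁺][OH⁻]^2 = [Mg²⁺](3.00×10⁻²)^2
[Mg²⁺] = 1.23×10⁻¹¹ / (3.00×10⁻²)^2 = 1.37×10⁻⁸
[Mg²⁺] = 1.37×10⁻⁸ M

1.37×10⁻⁸ M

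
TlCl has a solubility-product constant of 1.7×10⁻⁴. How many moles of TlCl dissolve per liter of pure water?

TlCl(s) ⇌ Tl⁺(aq) + Cl⁻(aq)
If s mol/L of TlCl dissolves, [Tl⁺] = s and [Cl⁻] = s.
Ksp = [Tl⁺][Cl⁻] = s · s = s^2
s^2 = 1.7×10⁻⁴
s = 1.3×10⁻² mol/L

1.3×10⁻² M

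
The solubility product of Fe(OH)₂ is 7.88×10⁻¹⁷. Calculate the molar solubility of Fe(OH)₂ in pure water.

2.70×10⁻⁶ M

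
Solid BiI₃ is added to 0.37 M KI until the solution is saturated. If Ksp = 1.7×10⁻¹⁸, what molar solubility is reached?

BiI₃(s) ⇌ Bi³⁺(aq) + 3 I⁻(aq)
With I⁻ already at 0.37 M and s small, take [I⁻] ≈ 0.37 M and [Bi³⁺] = s.
Ksp = [Bi³⁺][I⁻]^3 = s(0.37)^3
s = 1.7×10⁻¹⁸ / (0.37)^3 = 3.4×10⁻¹⁷
s = 3.4×10⁻¹⁷ M

3.4×10⁻¹⁷ M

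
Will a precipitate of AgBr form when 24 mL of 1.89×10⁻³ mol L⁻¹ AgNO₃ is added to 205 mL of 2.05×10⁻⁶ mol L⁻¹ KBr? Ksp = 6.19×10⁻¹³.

The combined volume is 229 mL.
[Ag⁺] = (1.89×10⁻³)(24)/229 = 1.98×10⁻⁴ mol L⁻¹
[Br⁻] = (2.05×10⁻⁶)(205)/229 = 1.84×10⁻⁶ mol L⁻¹
Q = [Ag⁺][Br⁻] = 3.64×10⁻¹⁰
Q = 3.64×10⁻¹⁰ > Ksp = 6.19×10⁻¹³, so the solution is supersaturated and AgBr precipitates.

Yes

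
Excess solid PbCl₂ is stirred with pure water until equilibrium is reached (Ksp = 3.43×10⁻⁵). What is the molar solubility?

2.05×10⁻² M

PbCl₂(s) ⇌ Pb²⁺(aq) + 2 Cl⁻(aq)
If s mol/L of PbCl₂ dissolves, [Pb²⁺] = s and [Cl⁻] = 2s.
Ksp = [Pb²⁺][Cl⁻]^2 = s · (2s)^2 = 4s^3
4s^3 = 3.43×10⁻⁵  ⇒  s^3 = 8.58×10⁻⁶
Taking the 3rd root, s = 2.05×10⁻² mol/L.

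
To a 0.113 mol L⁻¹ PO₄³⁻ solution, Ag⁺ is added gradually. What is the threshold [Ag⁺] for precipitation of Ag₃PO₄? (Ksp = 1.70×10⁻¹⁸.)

2.47×10⁻⁶ M

Precipitation of each salt begins when its ion product equals Ksp.
Ag₃PO₄(s) ⇌ 3 Ag⁺(aq) + PO₄³⁻(aq)
Ksp = [Ag⁺]^3[PO₄³⁻] = [Ag⁺]^3(0.113)
[Ag⁺]^3 = 1.70×10⁻¹⁸ / (0.113) = 1.50×10⁻¹⁷
[Ag⁺] = 2.47×10⁻⁶ mol L⁻¹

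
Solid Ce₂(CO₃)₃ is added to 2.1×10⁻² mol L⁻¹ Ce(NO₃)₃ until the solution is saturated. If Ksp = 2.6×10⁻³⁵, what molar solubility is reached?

1.3×10⁻¹¹ M

Ce₂(CO₃)₃(s) ⇌ 2 Ce³⁺(aq) + 3 CO₃²⁻(aq)
With Ce³⁺ already at 2.1×10⁻² mol L⁻¹ and s small, take [Ce³⁺] ≈ 2.1×10⁻² mol L⁻¹ and [CO₃²⁻] = 3s.
Ksp = [Ce³⁺]^2[CO₃²⁻]^3 = (2.1×10⁻²)^2(3s)^3
(3s)^3 = 2.6×10⁻³⁵ / (2.1×10⁻²)^2 = 5.9×10⁻³²
s = 1.3×10⁻¹¹ mol L⁻¹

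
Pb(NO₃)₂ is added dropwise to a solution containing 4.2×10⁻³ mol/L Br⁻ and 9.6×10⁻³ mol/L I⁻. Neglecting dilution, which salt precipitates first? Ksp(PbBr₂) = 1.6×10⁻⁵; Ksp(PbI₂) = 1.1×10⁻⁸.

The threshold for precipitation is Q = Ksp.
For PbBr₂: [Pb²⁺] = (Ksp/[Br⁻]^2) = 0.91 mol/L
For PbI₂: [Pb²⁺] = (Ksp/[I⁻]^2) = 1.2×10⁻⁴ mol/L
PbI₂ requires the lower [Pb²⁺], so it precipitates first.

PbI₂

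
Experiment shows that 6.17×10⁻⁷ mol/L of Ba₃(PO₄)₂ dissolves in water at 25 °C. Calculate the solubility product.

Ksp = 9.66×10⁻³⁰

Ba₃(PO₄)₂(s) ⇌ 3 Ba²⁺(aq) + 2 PO₄³⁻(aq)
Call the molar solubility s, so that [Ba²⁺] = 3s and [PO₄³⁻] = 2s.
Ksp = [Ba²⁺]^3[PO₄³⁻]^2 = (3s)^3 · (2s)^2 = 108s^5
Ksp = 108 × (6.17×10⁻⁷)^5 = 9.66×10⁻³⁰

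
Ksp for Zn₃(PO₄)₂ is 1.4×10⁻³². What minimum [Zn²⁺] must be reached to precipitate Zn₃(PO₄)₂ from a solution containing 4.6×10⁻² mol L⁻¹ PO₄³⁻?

1.9×10⁻¹⁰ M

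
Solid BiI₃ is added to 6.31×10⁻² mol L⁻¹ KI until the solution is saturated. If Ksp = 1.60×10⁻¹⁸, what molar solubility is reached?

6.37×10⁻¹⁵ M

BiI₃(s) ⇌ Bi³⁺(aq) + 3 I⁻(aq)
The solution already contains I⁻ at 6.31×10⁻² mol L⁻¹. Let s be the molar solubility of BiI₃.
[I⁻] ≈ 6.31×10⁻² mol L⁻¹ (common ion dominates); [Bi³⁺] = s.
Ksp = [Bi³⁺][I⁻]^3 = s(6.31×10⁻²)^3
s = 1.60×10⁻¹⁸ / (6.31×10⁻²)^3 = 6.37×10⁻¹⁵
s = 6.37×10⁻¹⁵ mol L⁻¹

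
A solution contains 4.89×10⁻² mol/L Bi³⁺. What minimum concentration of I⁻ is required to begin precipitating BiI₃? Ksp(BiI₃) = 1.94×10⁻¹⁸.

Precipitation begins when Q = Ksp.
BiI₃(s) ⇌ Bi³⁺(aq) + 3 I⁻(aq)
Ksp = [Bi³⁺][I⁻]^3 = [I⁻]^3(4.89×10⁻²)
[I⁻]^3 = 1.94×10⁻¹⁸ / (4.89×10⁻²) = 3.97×10⁻¹⁷
[I⁻] = 3.41×10⁻⁶ mol/L

3.41×10⁻⁶ M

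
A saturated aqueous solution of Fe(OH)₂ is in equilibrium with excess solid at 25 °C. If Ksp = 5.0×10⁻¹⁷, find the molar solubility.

2.3×10⁻⁶ M

Fe(OH)₂(s) ⇌ Fe²⁺(aq) + 2 OH⁻(aq)
If s mol/L of Fe(OH)₂ dissolves, [Fe²⁺] = s and [OH⁻] = 2s.
Ksp = [Fe²⁺][OH⁻]^2 = s · (2s)^2 = 4s^3
4s^3 = 5.0×10⁻¹⁷  ⇒  s^3 = 1.3×10⁻¹⁷
Taking the 3rd root, s = 2.3×10⁻⁶ mol/L.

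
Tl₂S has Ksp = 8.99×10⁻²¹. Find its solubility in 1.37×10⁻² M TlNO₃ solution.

Tl₂S(s) ⇌ 2 Tl⁺(aq) + S²⁻(aq)
With Tl⁺ already at 1.37×10⁻² M and s small, take [Tl⁺] ≈ 1.37×10⁻² M and [S²⁻] = s.
Ksp = [Tl⁺]^2[S²⁻] = (1.37×10⁻²)^2s
s = 8.99×10⁻²¹ / (1.37×10⁻²)^2 = 4.79×10⁻¹⁷
s = 4.79×10⁻¹⁷ M

4.79×10⁻¹⁷ M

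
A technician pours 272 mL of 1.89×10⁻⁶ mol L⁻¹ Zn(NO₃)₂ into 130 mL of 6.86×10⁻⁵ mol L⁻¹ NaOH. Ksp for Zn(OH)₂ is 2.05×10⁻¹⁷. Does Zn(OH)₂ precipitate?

After mixing, V = 272 mL + 130 mL = 402 mL.
[Zn²⁺] = (1.89×10⁻⁶)(272)/402 = 1.28×10⁻⁶ mol L⁻¹
[OH⁻] = (6.86×10⁻⁵)(130)/402 = 2.22×10⁻⁵ mol L⁻¹
Q = [Zn²⁺][OH⁻]^2 = 6.29×10⁻¹⁶
Because Q > Ksp (6.29×10⁻¹⁶ vs 2.05×10⁻¹⁷), a precipitate of Zn(OH)₂ forms.

Yes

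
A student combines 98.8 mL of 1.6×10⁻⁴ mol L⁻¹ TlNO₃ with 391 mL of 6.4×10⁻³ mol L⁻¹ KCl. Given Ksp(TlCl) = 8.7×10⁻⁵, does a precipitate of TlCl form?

Total volume after mixing = 98.8 + 391 = 489.8 mL.
[Tl⁺] = (1.6×10⁻⁴)(98.8)/489.8 = 3.2×10⁻⁵ mol L⁻¹
[Cl⁻] = (6.4×10⁻³)(391)/489.8 = 5.1×10⁻³ mol L⁻¹
Q = [Tl⁺][Cl⁻] = 1.6×10⁻⁷
Since Q (1.6×10⁻⁷) is less than Ksp (8.7×10⁻⁵), no TlCl precipitates.

No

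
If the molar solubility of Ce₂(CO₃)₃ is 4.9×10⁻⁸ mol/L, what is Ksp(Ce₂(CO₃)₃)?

Ksp = 3.1×10⁻³⁵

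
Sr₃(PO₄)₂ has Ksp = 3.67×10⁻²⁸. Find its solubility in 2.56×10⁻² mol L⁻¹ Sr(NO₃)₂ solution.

2.34×10⁻¹² M

Sr₃(PO₄)₂(s) ⇌ 3 Sr²⁺(aq) + 2 PO₄³⁻(aq)
The solution already contains Sr²⁺ at 2.56×10⁻² mol L⁻¹. Let s be the molar solubility of Sr₃(PO₄)₂.
[Sr²⁺] ≈ 2.56×10⁻² mol L⁻¹ (common ion dominates); [PO₄³⁻] = 2s.
Ksp = [Sr²⁺]^3[PO₄³⁻]^2 = (2.56×10⁻²)^3(2s)^2
(2s)^2 = 3.67×10⁻²⁸ / (2.56×10⁻²)^3 = 2.19×10⁻²³
s = 2.34×10⁻¹² mol L⁻¹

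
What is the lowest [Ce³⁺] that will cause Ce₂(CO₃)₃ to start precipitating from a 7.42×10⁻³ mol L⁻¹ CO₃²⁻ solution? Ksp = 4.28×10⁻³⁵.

1.02×10⁻¹⁴ M

A salt starts to precipitate once the ion product Q reaches its Ksp.
Ce₂(CO₃)₃(s) ⇌ 2 Ce³⁺(aq) + 3 CO₃²⁻(aq)
Ksp = [Ce³⁺]^2[CO₃²⁻]^3 = [Ce³⁺]^2(7.42×10⁻³)^3
[Ce³⁺]^2 = 4.28×10⁻³⁵ / (7.42×10⁻³)^3 = 1.05×10⁻²⁸
[Ce³⁺] = 1.02×10⁻¹⁴ mol L⁻¹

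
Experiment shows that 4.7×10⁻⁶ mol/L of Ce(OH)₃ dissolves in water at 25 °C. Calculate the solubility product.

Ce(OH)₃(s) ⇌ Ce³⁺(aq) + 3 OH⁻(aq)
Call the molar solubility s, so that [Ce³⁺] = s and [OH⁻] = 3s.
Ksp = [Ce³⁺][OH⁻]^3 = s · (3s)^3 = 27s^4
Ksp = 27 × (4.7×10⁻⁶)^4 = 1.3×10⁻²⁰

Ksp = 1.3×10⁻²⁰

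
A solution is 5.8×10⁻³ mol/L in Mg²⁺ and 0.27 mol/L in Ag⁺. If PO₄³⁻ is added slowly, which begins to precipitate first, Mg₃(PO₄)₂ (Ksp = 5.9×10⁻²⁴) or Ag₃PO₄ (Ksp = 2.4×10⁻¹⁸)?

Ag₃PO₄

Precipitation begins when Q = Ksp.
For Mg₃(PO₄)₂: [PO₄³⁻] = (Ksp/[Mg²⁺]^3)^(1/2) = 5.5×10⁻⁹ mol/L
For Ag₃PO₄: [PO₄³⁻] = (Ksp/[Ag⁺]^3) = 1.2×10⁻¹⁶ mol/L
Since Ag₃PO₄ needs less PO₄³⁻ to reach saturation, it precipitates first.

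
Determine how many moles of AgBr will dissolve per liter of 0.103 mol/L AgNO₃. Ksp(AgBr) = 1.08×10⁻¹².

1.05×10⁻¹¹ M

AgBr(s) ⇌ Ag⁺(aq) + Br⁻(aq)
The solution already contains Ag⁺ at 0.103 mol/L. Let s be the molar solubility of AgBr.
[Ag⁺] ≈ 0.103 mol/L (common ion dominates); [Br⁻] = s.
Ksp = [Ag⁺][Br⁻] = (0.103)s
s = 1.08×10⁻¹² / (0.103) = 1.05×10⁻¹¹
s = 1.05×10⁻¹¹ mol/L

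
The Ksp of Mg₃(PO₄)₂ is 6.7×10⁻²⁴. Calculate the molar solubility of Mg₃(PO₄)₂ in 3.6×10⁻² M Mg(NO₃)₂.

Mg₃(PO₄)₂(s) ⇌ 3 Mg²⁺(aq) + 2 PO₄³⁻(aq)
Let s be the solubility of Mg₃(PO₄)₂ here. The common ion gives [Mg²⁺] ≈ 3.6×10⁻² M, and [PO₄³⁻] = 2s.
Ksp = [Mg²⁺]^3[PO₄³⁻]^2 = (3.6×10⁻²)^3(2s)^2
(2s)^2 = 6.7×10⁻²⁴ / (3.6×10⁻²)^3 = 1.4×10⁻¹⁹
s = 1.9×10⁻¹⁰ M

1.9×10⁻¹⁰ M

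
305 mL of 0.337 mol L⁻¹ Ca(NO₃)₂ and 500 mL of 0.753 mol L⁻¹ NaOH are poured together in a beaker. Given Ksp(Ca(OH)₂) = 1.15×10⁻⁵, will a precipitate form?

The combined volume is 805 mL.
[Ca²⁺] = (0.337)(305)/805 = 0.128 mol L⁻¹
[OH⁻] = (0.753)(500)/805 = 0.468 mol L⁻¹
Q = [Ca²⁺][OH⁻]^2 = 2.79×10⁻²
Because Q > Ksp (2.79×10⁻² vs 1.15×10⁻⁵), a precipitate of Ca(OH)₂ forms.

Yes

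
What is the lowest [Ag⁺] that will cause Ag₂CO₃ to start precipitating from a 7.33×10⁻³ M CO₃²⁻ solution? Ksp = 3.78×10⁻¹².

Each salt precipitates once Q = Ksp for that salt.
Ag₂CO₃(s) ⇌ 2 Ag⁺(aq) + CO₃²⁻(aq)
Ksp = [Ag⁺]^2[CO₃²⁻] = [Ag⁺]^2(7.33×10⁻³)
[Ag⁺]^2 = 3.78×10⁻¹² / (7.33×10⁻³) = 5.16×10⁻¹⁰
[Ag⁺] = 2.27×10⁻⁵ M

2.27×10⁻⁵ M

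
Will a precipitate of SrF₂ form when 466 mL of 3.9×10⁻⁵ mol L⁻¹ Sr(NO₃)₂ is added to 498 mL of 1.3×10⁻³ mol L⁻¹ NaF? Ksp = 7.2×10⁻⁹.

Total volume after mixing = 466 + 498 = 964 mL.
[Sr²⁺] = (3.9×10⁻⁵)(466)/964 = 1.9×10⁻⁵ mol L⁻¹
[F⁻] = (1.3×10⁻³)(498)/964 = 6.7×10⁻⁴ mol L⁻¹
Q = [Sr²⁺][F⁻]^2 = 8.5×10⁻¹²
Since Q (8.5×10⁻¹²) is less than Ksp (7.2×10⁻⁹), no SrF₂ precipitates.

No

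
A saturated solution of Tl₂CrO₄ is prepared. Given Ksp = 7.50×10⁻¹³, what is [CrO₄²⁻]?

Tl₂CrO₄(s) ⇌ 2 Tl⁺(aq) + CrO₄²⁻(aq)
For each mole of Tl₂CrO₄ that dissolves per liter, [Tl⁺] = 2s and [CrO₄²⁻] = s; let s denote this solubility.
Ksp = [Tl⁺]^2[CrO₄²⁻] = (2s)^2 · s = 4s^3 = 7.50×10⁻¹³
s = 5.72×10⁻⁵ mol L⁻¹
[CrO₄²⁻] = s = 5.72×10⁻⁵ mol L⁻¹

5.72×10⁻⁵ M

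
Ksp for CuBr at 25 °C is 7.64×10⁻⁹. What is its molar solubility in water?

CuBr(s) ⇌ Cu⁺(aq) + Br⁻(aq)
For each mole of CuBr that dissolves per liter, [Cu⁺] = s and [Br⁻] = s; let s denote this solubility.
Ksp = [Cu⁺][Br⁻] = s · s = s^2
s^2 = 7.64×10⁻⁹
s = (7.64×10⁻⁹)^(1/2) = 8.74×10⁻⁵ mol/L

8.74×10⁻⁵ M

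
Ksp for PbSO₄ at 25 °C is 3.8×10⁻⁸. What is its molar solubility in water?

PbSO₄(s) ⇌ Pb²⁺(aq) + SO₄²⁻(aq)
If s mol/L of PbSO₄ dissolves, [Pb²⁺] = s and [SO₄²⁻] = s.
Ksp = [Pb²⁺][SO₄²⁻] = s · s = s^2
s^2 = 3.8×10⁻⁸
Taking the 2nd root, s = 1.9×10⁻⁴ mol/L.

1.9×10⁻⁴ M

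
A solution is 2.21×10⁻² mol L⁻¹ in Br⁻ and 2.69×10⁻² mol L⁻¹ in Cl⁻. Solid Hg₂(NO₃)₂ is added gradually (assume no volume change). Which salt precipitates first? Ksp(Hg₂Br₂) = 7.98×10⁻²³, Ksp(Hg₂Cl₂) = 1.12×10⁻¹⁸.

Hg₂Br₂

The threshold for precipitation is Q = Ksp.
For Hg₂Br₂: [Hg₂²⁺] = (Ksp/[Br⁻]^2) = 1.63×10⁻¹⁹ mol L⁻¹
For Hg₂Cl₂: [Hg₂²⁺] = (Ksp/[Cl⁻]^2) = 1.55×10⁻¹⁵ mol L⁻¹
Since Hg₂Br₂ needs less Hg₂²⁺ to reach saturation, it precipitates first.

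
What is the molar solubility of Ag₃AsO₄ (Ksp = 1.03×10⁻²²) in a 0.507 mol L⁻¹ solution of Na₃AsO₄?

1.96×10⁻⁸ M

Ag₃AsO₄(s) ⇌ 3 Ag⁺(aq) + AsO₄³⁻(aq)
Let s be the solubility of Ag₃AsO₄ here. The common ion gives [AsO₄³⁻] ≈ 0.507 mol L⁻¹, and [Ag⁺] = 3s.
Ksp = [Ag⁺]^3[AsO₄³⁻] = (3s)^3(0.507)
(3s)^3 = 1.03×10⁻²² / (0.507) = 2.03×10⁻²²
s = 1.96×10⁻⁸ mol L⁻¹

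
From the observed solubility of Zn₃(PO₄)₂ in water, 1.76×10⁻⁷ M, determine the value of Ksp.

Ksp = 1.82×10⁻³²

Zn₃(PO₄)₂(s) ⇌ 3 Zn²⁺(aq) + 2 PO₄³⁻(aq)
With molar solubility s: [Zn²⁺] = 3s, [PO₄³⁻] = 2s.
Ksp = [Zn²⁺]^3[PO₄³⁻]^2 = (3s)^3 · (2s)^2 = 108s^5
Ksp = 108 × (1.76×10⁻⁷)^5 = 1.82×10⁻³²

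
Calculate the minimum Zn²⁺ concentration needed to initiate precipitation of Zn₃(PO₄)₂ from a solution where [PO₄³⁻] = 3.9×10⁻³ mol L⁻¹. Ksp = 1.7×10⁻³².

1.0×10⁻⁹ M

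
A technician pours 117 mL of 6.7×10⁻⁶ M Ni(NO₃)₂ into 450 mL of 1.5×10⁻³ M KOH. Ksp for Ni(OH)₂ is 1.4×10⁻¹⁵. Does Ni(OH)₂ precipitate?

After mixing, V = 117 mL + 450 mL = 567 mL.
[Ni²⁺] = (6.7×10⁻⁶)(117)/567 = 1.4×10⁻⁶ M
[OH⁻] = (1.5×10⁻³)(450)/567 = 1.2×10⁻³ M
Q = [Ni²⁺][OH⁻]^2 = 2.0×10⁻¹²
Because Q > Ksp (2.0×10⁻¹² vs 1.4×10⁻¹⁵), a precipitate of Ni(OH)₂ forms.

Yes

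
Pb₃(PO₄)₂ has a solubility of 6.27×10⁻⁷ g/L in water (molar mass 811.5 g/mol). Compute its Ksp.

Ksp = 2.97×10⁻⁴⁴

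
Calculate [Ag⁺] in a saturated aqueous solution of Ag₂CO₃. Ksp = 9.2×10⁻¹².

Ag₂CO₃(s) ⇌ 2 Ag⁺(aq) + CO₃²⁻(aq)
Call the molar solubility s, so that [Ag⁺] = 2s and [CO₃²⁻] = s.
Ksp = [Ag⁺]^2[CO₃²⁻] = (2s)^2 · s = 4s^3 = 9.2×10⁻¹²
s = 1.3×10⁻⁴ M
[Ag⁺] = 2s = 2.6×10⁻⁴ M

2.6×10⁻⁴ M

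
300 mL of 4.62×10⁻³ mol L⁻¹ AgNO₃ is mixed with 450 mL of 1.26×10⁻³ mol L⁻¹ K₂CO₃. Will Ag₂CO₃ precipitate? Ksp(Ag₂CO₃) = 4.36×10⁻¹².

After mixing, V = 300 mL + 450 mL = 750 mL.
[Ag⁺] = (4.62×10⁻³)(300)/750 = 1.85×10⁻³ mol L⁻¹
[CO₃²⁻] = (1.26×10⁻³)(450)/750 = 7.56×10⁻⁴ mol L⁻¹
Q = [Ag⁺]^2[CO₃²⁻] = 2.58×10⁻⁹
Because Q > Ksp (2.58×10⁻⁹ vs 4.36×10⁻¹²), a precipitate of Ag₂CO₃ forms.

Yes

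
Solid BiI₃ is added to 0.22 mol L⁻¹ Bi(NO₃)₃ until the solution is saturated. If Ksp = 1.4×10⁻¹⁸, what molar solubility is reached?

BiI₃(s) ⇌ Bi³⁺(aq) + 3 I⁻(aq)
With Bi³⁺ already at 0.22 mol L⁻¹ and s small, take [Bi³⁺] ≈ 0.22 mol L⁻¹ and [I⁻] = 3s.
Ksp = [Bi³⁺][I⁻]^3 = (0.22)(3s)^3
(3s)^3 = 1.4×10⁻¹⁸ / (0.22) = 6.4×10⁻¹⁸
s = 6.2×10⁻⁷ mol L⁻¹

6.2×10⁻⁷ M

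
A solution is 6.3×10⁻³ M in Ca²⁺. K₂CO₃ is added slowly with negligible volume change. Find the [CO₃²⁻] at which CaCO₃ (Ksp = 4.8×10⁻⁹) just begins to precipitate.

7.6×10⁻⁷ M

Precipitation of each salt begins when its ion product equals Ksp.
CaCO₃(s) ⇌ Ca²⁺(aq) + CO₃²⁻(aq)
Ksp = [Ca²⁺][CO₃²⁻] = [CO₃²⁻](6.3×10⁻³)
[CO₃²⁻] = 4.8×10⁻⁹ / (6.3×10⁻³) = 7.6×10⁻⁷
[CO₃²⁻] = 7.6×10⁻⁷ M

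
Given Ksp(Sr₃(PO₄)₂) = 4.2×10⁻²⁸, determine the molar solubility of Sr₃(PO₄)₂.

1.3×10⁻⁶ M

Sr₃(PO₄)₂(s) ⇌ 3 Sr²⁺(aq) + 2 PO₄³⁻(aq)
With molar solubility s: [Sr²⁺] = 3s, [PO₄³⁻] = 2s.
Ksp = [Sr²⁺]^3[PO₄³⁻]^2 = (3s)^3 · (2s)^2 = 108s^5
108s^5 = 4.2×10⁻²⁸  ⇒  s^5 = 3.9×10⁻³⁰
s = (3.9×10⁻³⁰)^(1/5) = 1.3×10⁻⁶ mol/L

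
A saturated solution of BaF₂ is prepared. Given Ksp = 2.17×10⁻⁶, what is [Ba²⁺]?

8.16×10⁻³ M

BaF₂(s) ⇌ Ba²⁺(aq) + 2 F⁻(aq)
For each mole of BaF₂ that dissolves per liter, [Ba²⁺] = s and [F⁻] = 2s; let s denote this solubility.
Ksp = [Ba²⁺][F⁻]^2 = s · (2s)^2 = 4s^3 = 2.17×10⁻⁶
s = 8.16×10⁻³ mol L⁻¹
[Ba²⁺] = s = 8.16×10⁻³ mol L⁻¹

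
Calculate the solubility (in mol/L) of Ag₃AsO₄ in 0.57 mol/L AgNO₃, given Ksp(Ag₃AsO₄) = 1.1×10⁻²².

Ag₃AsO₄(s) ⇌ 3 Ag⁺(aq) + AsO₄³⁻(aq)
Let s be the solubility of Ag₃AsO₄ here. The common ion gives [Ag⁺] ≈ 0.57 mol/L, and [AsO₄³⁻] = s.
Ksp = [Ag⁺]^3[AsO₄³⁻] = (0.57)^3s
s = 1.1×10⁻²² / (0.57)^3 = 5.9×10⁻²²
s = 5.9×10⁻²² mol/L

5.9×10⁻²² M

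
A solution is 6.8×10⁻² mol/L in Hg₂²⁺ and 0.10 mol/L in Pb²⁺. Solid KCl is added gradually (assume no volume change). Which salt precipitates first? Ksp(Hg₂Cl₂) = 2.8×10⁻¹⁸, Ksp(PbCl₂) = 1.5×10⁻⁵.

The threshold for precipitation is Q = Ksp.
For Hg₂Cl₂: [Cl⁻] = (Ksp/[Hg₂²⁺])^(1/2) = 6.4×10⁻⁹ mol/L
For PbCl₂: [Cl⁻] = (Ksp/[Pb²⁺])^(1/2) = 1.2×10⁻² mol/L
The smaller threshold [Cl⁻] is reached first, so Hg₂Cl₂ precipitates first.

Hg₂Cl₂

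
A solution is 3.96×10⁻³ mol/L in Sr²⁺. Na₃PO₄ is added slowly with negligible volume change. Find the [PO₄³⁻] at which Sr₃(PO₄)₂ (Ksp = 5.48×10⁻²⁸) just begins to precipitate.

Precipitation begins when Q = Ksp.
Sr₃(PO₄)₂(s) ⇌ 3 Sr²⁺(aq) + 2 PO₄³⁻(aq)
Ksp = [Sr²⁺]^3[PO₄³⁻]^2 = [PO₄³⁻]^2(3.96×10⁻³)^3
[PO₄³⁻]^2 = 5.48×10⁻²⁸ / (3.96×10⁻³)^3 = 8.82×10⁻²¹
[PO₄³⁻] = 9.39×10⁻¹¹ mol/L

9.39×10⁻¹¹ M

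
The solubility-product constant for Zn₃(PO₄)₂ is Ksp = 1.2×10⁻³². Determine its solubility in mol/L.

1.6×10⁻⁷ M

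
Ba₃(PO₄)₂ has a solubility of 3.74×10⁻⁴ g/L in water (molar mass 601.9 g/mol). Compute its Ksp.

Ksp = 1.00×10⁻²⁹

Convert to molarity: s = 3.74×10⁻⁴ / 601.9 = 6.2137×10⁻⁷ mol/L
Ba₃(PO₄)₂(s) ⇌ 3 Ba²⁺(aq) + 2 PO₄³⁻(aq)
For each mole of Ba₃(PO₄)₂ that dissolves per liter, [Ba²⁺] = 3s and [PO₄³⁻] = 2s; let s denote this solubility.
Ksp = [Ba²⁺]^3[PO₄³⁻]^2 = (3s)^3 · (2s)^2 = 108s^5
Ksp = 108 × (6.2137×10⁻⁷)^5 = 1.00×10⁻²⁹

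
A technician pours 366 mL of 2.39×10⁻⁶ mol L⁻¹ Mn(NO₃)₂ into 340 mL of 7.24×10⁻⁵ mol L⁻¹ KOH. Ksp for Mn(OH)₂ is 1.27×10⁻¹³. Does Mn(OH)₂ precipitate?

No

Total volume after mixing = 366 + 340 = 706 mL.
[Mn²⁺] = (2.39×10⁻⁶)(366)/706 = 1.24×10⁻⁶ mol L⁻¹
[OH⁻] = (7.24×10⁻⁵)(340)/706 = 3.49×10⁻⁵ mol L⁻¹
Q = [Mn²⁺][OH⁻]^2 = 1.51×10⁻¹⁵
Q = 1.51×10⁻¹⁵ < Ksp = 1.27×10⁻¹³, so the solution is unsaturated and no precipitate forms.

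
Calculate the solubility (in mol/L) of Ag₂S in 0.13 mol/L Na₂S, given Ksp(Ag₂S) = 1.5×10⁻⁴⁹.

Ag₂S(s) ⇌ 2 Ag⁺(aq) + S²⁻(aq)
The solution already contains S²⁻ at 0.13 mol/L. Let s be the molar solubility of Ag₂S.
[S²⁻] ≈ 0.13 mol/L (common ion dominates); [Ag⁺] = 2s.
Ksp = [Ag⁺]^2[S²⁻] = (2s)^2(0.13)
(2s)^2 = 1.5×10⁻⁴⁹ / (0.13) = 1.2×10⁻⁴⁸
s = 5.4×10⁻²⁵ mol/L

5.4×10⁻²⁵ M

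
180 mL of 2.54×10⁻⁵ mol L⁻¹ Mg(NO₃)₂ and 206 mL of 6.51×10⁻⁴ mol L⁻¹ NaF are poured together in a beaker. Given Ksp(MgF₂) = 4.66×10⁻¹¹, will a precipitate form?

Total volume after mixing = 180 + 206 = 386 mL.
[Mg²⁺] = (2.54×10⁻⁵)(180)/386 = 1.18×10⁻⁵ mol L⁻¹
[F⁻] = (6.51×10⁻⁴)(206)/386 = 3.47×10⁻⁴ mol L⁻¹
Q = [Mg²⁺][F⁻]^2 = 1.43×10⁻¹²
Q = 1.43×10⁻¹² < Ksp = 4.66×10⁻¹¹, so the solution is unsaturated and no precipitate forms.

No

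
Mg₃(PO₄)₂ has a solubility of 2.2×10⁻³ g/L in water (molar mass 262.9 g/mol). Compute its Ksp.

s = (2.2×10⁻³ g L⁻¹)/(262.9 g mol⁻¹) = 8.368×10⁻⁶ M
Mg₃(PO₄)₂(s) ⇌ 3 Mg²⁺(aq) + 2 PO₄³⁻(aq)
With molar solubility s: [Mg²⁺] = 3s, [PO₄³⁻] = 2s.
Ksp = [Mg²⁺]^3[PO₄³⁻]^2 = (3s)^3 · (2s)^2 = 108s^5
Ksp = 108 × (8.368×10⁻⁶)^5 = 4.4×10⁻²⁴

Ksp = 4.4×10⁻²⁴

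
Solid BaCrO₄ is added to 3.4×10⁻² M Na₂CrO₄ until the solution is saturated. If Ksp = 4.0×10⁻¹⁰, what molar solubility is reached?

1.2×10⁻⁸ M

BaCrO₄(s) ⇌ Ba²⁺(aq) + CrO₄²⁻(aq)
Let s be the solubility of BaCrO₄ here. The common ion gives [CrO₄²⁻] ≈ 3.4×10⁻² M, and [Ba²⁺] = s.
Ksp = [Ba²⁺][CrO₄²⁻] = s(3.4×10⁻²)
s = 4.0×10⁻¹⁰ / (3.4×10⁻²) = 1.2×10⁻⁸
s = 1.2×10⁻⁸ M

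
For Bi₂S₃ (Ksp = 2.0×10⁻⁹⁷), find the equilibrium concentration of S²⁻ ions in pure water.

Bi₂S₃(s) ⇌ 2 Bi³⁺(aq) + 3 S²⁻(aq)
With molar solubility s: [Bi³⁺] = 2s, [S²⁻] = 3s.
Ksp = [Bi³⁺]^2[S²⁻]^3 = (2s)^2 · (3s)^3 = 108s^5 = 2.0×10⁻⁹⁷
s = 1.8×10⁻²⁰ mol L⁻¹
[S²⁻] = 3s = 5.4×10⁻²⁰ mol L⁻¹

5.4×10⁻²⁰ M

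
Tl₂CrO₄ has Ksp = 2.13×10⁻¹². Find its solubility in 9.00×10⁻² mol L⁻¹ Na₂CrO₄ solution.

Tl₂CrO₄(s) ⇌ 2 Tl⁺(aq) + CrO₄²⁻(aq)
CrO₄²⁻ is already present at 9.00×10⁻² mol L⁻¹. If s mol/L of Tl₂CrO₄ dissolves, [Tl⁺] = 2s while [CrO₄²⁻] ≈ 9.00×10⁻² mol L⁻¹.
Ksp = [Tl⁺]^2[CrO₄²⁻] = (2s)^2(9.00×10⁻²)
(2s)^2 = 2.13×10⁻¹² / (9.00×10⁻²) = 2.37×10⁻¹¹
s = 2.43×10⁻⁶ mol L⁻¹

2.43×10⁻⁶ M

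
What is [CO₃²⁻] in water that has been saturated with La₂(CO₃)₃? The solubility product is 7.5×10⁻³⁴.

La₂(CO₃)₃(s) ⇌ 2 La³⁺(aq) + 3 CO₃²⁻(aq)
Let s be the molar solubility. Then [La³⁺] = 2s and [CO₃²⁻] = 3s.
Ksp = [La³⁺]^2[CO₃²⁻]^3 = (2s)^2 · (3s)^3 = 108s^5 = 7.5×10⁻³⁴
s = 9.3×10⁻⁸ mol/L
[CO₃²⁻] = 3s = 2.8×10⁻⁷ mol/L

2.8×10⁻⁷ M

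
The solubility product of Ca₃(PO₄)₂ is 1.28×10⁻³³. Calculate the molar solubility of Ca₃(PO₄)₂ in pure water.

Ca₃(PO₄)₂(s) ⇌ 3 Ca²⁺(aq) + 2 PO₄³⁻(aq)
With molar solubility s: [Ca²⁺] = 3s, [PO₄³⁻] = 2s.
Ksp = [Ca²⁺]^3[PO₄³⁻]^2 = (3s)^3 · (2s)^2 = 108s^5
108s^5 = 1.28×10⁻³³  ⇒  s^5 = 1.19×10⁻³⁵
Taking the 5th root, s = 1.03×10⁻⁷ mol L⁻¹.

1.03×10⁻⁷ M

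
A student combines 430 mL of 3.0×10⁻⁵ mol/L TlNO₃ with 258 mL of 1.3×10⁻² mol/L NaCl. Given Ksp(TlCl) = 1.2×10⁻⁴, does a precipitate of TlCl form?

No

Total volume after mixing = 430 + 258 = 688 mL.
[Tl⁺] = (3.0×10⁻⁵)(430)/688 = 1.9×10⁻⁵ mol/L
[Cl⁻] = (1.3×10⁻²)(258)/688 = 4.9×10⁻³ mol/L
Q = [Tl⁺][Cl⁻] = 9.1×10⁻⁸
Since Q (9.1×10⁻⁸) is less than Ksp (1.2×10⁻⁴), no TlCl precipitates.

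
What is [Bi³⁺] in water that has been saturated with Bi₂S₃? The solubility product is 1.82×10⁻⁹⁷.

3.52×10⁻²⁰ M

Bi₂S₃(s) ⇌ 2 Bi³⁺(aq) + 3 S²⁻(aq)
For each mole of Bi₂S₃ that dissolves per liter, [Bi³⁺] = 2s and [S²⁻] = 3s; let s denote this solubility.
Ksp = [Bi³⁺]^2[S²⁻]^3 = (2s)^2 · (3s)^3 = 108s^5 = 1.82×10⁻⁹⁷
s = 1.76×10⁻²⁰ mol L⁻¹
[Bi³⁺] = 2s = 3.52×10⁻²⁰ mol L⁻¹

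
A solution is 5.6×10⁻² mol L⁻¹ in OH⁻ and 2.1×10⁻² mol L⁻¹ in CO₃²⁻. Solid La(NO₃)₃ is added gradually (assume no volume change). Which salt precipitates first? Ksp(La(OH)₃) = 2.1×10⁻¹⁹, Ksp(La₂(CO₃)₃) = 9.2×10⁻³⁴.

La(OH)₃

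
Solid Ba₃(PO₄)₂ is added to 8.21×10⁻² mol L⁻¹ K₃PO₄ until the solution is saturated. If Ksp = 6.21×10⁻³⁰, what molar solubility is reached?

3.24×10⁻¹⁰ M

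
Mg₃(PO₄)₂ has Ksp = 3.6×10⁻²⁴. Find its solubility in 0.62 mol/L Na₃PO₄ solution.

7.0×10⁻⁹ M

Mg₃(PO₄)₂(s) ⇌ 3 Mg²⁺(aq) + 2 PO₄³⁻(aq)
PO₄³⁻ is already present at 0.62 mol/L. If s mol/L of Mg₃(PO₄)₂ dissolves, [Mg²⁺] = 3s while [PO₄³⁻] ≈ 0.62 mol/L.
Ksp = [Mg²⁺]^3[PO₄³⁻]^2 = (3s)^3(0.62)^2
(3s)^3 = 3.6×10⁻²⁴ / (0.62)^2 = 9.4×10⁻²⁴
s = 7.0×10⁻⁹ mol/L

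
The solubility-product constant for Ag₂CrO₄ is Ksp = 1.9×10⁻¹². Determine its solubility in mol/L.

Ag₂CrO₄(s) ⇌ 2 Ag⁺(aq) + CrO₄²⁻(aq)
Call the molar solubility s, so that [Ag⁺] = 2s and [CrO₄²⁻] = s.
Ksp = [Ag⁺]^2[CrO₄²⁻] = (2s)^2 · s = 4s^3
4s^3 = 1.9×10⁻¹²  ⇒  s^3 = 4.8×10⁻¹³
Taking the 3rd root, s = 7.8×10⁻⁵ M.

7.8×10⁻⁵ M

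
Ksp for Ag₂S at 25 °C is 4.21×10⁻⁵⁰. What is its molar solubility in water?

2.19×10⁻¹⁷ M

Ag₂S(s) ⇌ 2 Ag⁺(aq) + S²⁻(aq)
If s mol/L of Ag₂S dissolves, [Ag⁺] = 2s and [S²⁻] = s.
Ksp = [Ag⁺]^2[S²⁻] = (2s)^2 · s = 4s^3
4s^3 = 4.21×10⁻⁵⁰  ⇒  s^3 = 1.05×10⁻⁵⁰
Taking the 3rd root, s = 2.19×10⁻¹⁷ mol L⁻¹.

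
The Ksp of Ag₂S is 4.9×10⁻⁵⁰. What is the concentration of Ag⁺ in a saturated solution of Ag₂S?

4.6×10⁻¹⁷ M

Ag₂S(s) ⇌ 2 Ag⁺(aq) + S²⁻(aq)
Call the molar solubility s, so that [Ag⁺] = 2s and [S²⁻] = s.
Ksp = [Ag⁺]^2[S²⁻] = (2s)^2 · s = 4s^3 = 4.9×10⁻⁵⁰
s = 2.3×10⁻¹⁷ mol L⁻¹
[Ag⁺] = 2s = 4.6×10⁻¹⁷ mol L⁻¹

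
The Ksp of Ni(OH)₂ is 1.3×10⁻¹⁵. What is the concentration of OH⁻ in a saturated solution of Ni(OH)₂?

1.4×10⁻⁵ M

Ni(OH)₂(s) ⇌ Ni²⁺(aq) + 2 OH⁻(aq)
For each mole of Ni(OH)₂ that dissolves per liter, [Ni²⁺] = s and [OH⁻] = 2s; let s denote this solubility.
Ksp = [Ni²⁺][OH⁻]^2 = s · (2s)^2 = 4s^3 = 1.3×10⁻¹⁵
s = 6.9×10⁻⁶ M
[OH⁻] = 2s = 1.4×10⁻⁵ M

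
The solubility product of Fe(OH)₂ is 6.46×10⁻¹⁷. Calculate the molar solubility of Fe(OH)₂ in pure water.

Fe(OH)₂(s) ⇌ Fe²⁺(aq) + 2 OH⁻(aq)
For each mole of Fe(OH)₂ that dissolves per liter, [Fe²⁺] = s and [OH⁻] = 2s; let s denote this solubility.
Ksp = [Fe²⁺][OH⁻]^2 = s · (2s)^2 = 4s^3
4s^3 = 6.46×10⁻¹⁷  ⇒  s^3 = 1.62×10⁻¹⁷
s = 2.53×10⁻⁶ mol/L

2.53×10⁻⁶ M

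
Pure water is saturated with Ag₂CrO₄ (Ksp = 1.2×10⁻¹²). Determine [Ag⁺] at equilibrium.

Ag₂CrO₄(s) ⇌ 2 Ag⁺(aq) + CrO₄²⁻(aq)
Call the molar solubility s, so that [Ag⁺] = 2s and [CrO₄²⁻] = s.
Ksp = [Ag⁺]^2[CrO₄²⁻] = (2s)^2 · s = 4s^3 = 1.2×10⁻¹²
s = 6.7×10⁻⁵ mol/L
[Ag⁺] = 2s = 1.3×10⁻⁴ mol/L

1.3×10⁻⁴ M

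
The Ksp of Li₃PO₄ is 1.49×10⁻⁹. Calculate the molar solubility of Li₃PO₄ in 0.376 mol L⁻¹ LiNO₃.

Li₃PO₄(s) ⇌ 3 Li⁺(aq) + PO₄³⁻(aq)
Let s be the solubility of Li₃PO₄ here. The common ion gives [Li⁺] ≈ 0.376 mol L⁻¹, and [PO₄³⁻] = s.
Ksp = [Li⁺]^3[PO₄³⁻] = (0.376)^3s
s = 1.49×10⁻⁹ / (0.376)^3 = 2.80×10⁻⁸
s = 2.80×10⁻⁸ mol L⁻¹

2.80×10⁻⁸ M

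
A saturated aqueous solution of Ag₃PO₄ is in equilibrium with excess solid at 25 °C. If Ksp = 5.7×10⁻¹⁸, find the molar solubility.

Ag₃PO₄(s) ⇌ 3 Ag⁺(aq) + PO₄³⁻(aq)
Let s be the molar solubility. Then [Ag⁺] = 3s and [PO₄³⁻] = s.
Ksp = [Ag⁺]^3[PO₄³⁻] = (3s)^3 · s = 27s^4
27s^4 = 5.7×10⁻¹⁸  ⇒  s^4 = 2.1×10⁻¹⁹
s = 2.1×10⁻⁵ M

2.1×10⁻⁵ M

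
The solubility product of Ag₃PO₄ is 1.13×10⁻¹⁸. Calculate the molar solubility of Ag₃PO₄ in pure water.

Ag₃PO₄(s) ⇌ 3 Ag⁺(aq) + PO₄³⁻(aq)
Call the molar solubility s, so that [Ag⁺] = 3s and [PO₄³⁻] = s.
Ksp = [Ag⁺]^3[PO₄³⁻] = (3s)^3 · s = 27s^4
27s^4 = 1.13×10⁻¹⁸  ⇒  s^4 = 4.19×10⁻²⁰
s = (4.19×10⁻²⁰)^(1/4) = 1.43×10⁻⁵ mol L⁻¹

1.43×10⁻⁵ M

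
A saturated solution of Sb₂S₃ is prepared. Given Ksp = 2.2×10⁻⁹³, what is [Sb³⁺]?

2.3×10⁻¹⁹ M

Sb₂S₃(s) ⇌ 2 Sb³⁺(aq) + 3 S²⁻(aq)
If s mol/L of Sb₂S₃ dissolves, [Sb³⁺] = 2s and [S²⁻] = 3s.
Ksp = [Sb³⁺]^2[S²⁻]^3 = (2s)^2 · (3s)^3 = 108s^5 = 2.2×10⁻⁹³
s = 1.2×10⁻¹⁹ M
[Sb³⁺] = 2s = 2.3×10⁻¹⁹ M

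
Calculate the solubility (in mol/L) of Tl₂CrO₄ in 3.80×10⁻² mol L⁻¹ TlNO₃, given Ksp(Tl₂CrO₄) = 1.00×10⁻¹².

6.93×10⁻¹⁰ M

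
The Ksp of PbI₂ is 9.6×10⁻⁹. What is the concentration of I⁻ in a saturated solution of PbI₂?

2.7×10⁻³ M

PbI₂(s) ⇌ Pb²⁺(aq) + 2 I⁻(aq)
With molar solubility s: [Pb²⁺] = s, [I⁻] = 2s.
Ksp = [Pb²⁺][I⁻]^2 = s · (2s)^2 = 4s^3 = 9.6×10⁻⁹
s = 1.3×10⁻³ M
[I⁻] = 2s = 2.7×10⁻³ M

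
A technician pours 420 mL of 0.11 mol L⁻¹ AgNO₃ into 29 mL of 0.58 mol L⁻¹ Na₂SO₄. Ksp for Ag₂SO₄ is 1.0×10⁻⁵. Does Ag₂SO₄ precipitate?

Yes

After mixing, V = 420 mL + 29 mL = 449 mL.
[Ag⁺] = (0.11)(420)/449 = 0.10 mol L⁻¹
[SO₄²⁻] = (0.58)(29)/449 = 3.7×10⁻² mol L⁻¹
Q = [Ag⁺]^2[SO₄²⁻] = 4.0×10⁻⁴
Because Q > Ksp (4.0×10⁻⁴ vs 1.0×10⁻⁵), a precipitate of Ag₂SO₄ forms.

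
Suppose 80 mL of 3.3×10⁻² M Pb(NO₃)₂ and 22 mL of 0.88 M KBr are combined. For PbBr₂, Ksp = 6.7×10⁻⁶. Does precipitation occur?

Total volume after mixing = 80 + 22 = 102 mL.
[Pb²⁺] = (3.3×10⁻²)(80)/102 = 2.6×10⁻² M
[Br⁻] = (0.88)(22)/102 = 0.19 M
Q = [Pb²⁺][Br⁻]^2 = 9.3×10⁻⁴
Q = 9.3×10⁻⁴ > Ksp = 6.7×10⁻⁶, so the solution is supersaturated and PbBr₂ precipitates.

Yes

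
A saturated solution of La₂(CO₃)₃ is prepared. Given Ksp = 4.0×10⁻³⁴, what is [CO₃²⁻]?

La₂(CO₃)₃(s) ⇌ 2 La³⁺(aq) + 3 CO₃²⁻(aq)
With molar solubility s: [La³⁺] = 2s, [CO₃²⁻] = 3s.
Ksp = [La³⁺]^2[CO₃²⁻]^3 = (2s)^2 · (3s)^3 = 108s^5 = 4.0×10⁻³⁴
s = 8.2×10⁻⁸ mol/L
[CO₃²⁻] = 3s = 2.5×10⁻⁷ mol/L

2.5×10⁻⁷ M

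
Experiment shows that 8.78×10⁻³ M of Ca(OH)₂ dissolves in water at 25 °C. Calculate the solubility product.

Ca(OH)₂(s) ⇌ Ca²⁺(aq) + 2 OH⁻(aq)
If s mol/L of Ca(OH)₂ dissolves, [Ca²⁺] = s and [OH⁻] = 2s.
Ksp = [Ca²⁺][OH⁻]^2 = s · (2s)^2 = 4s^3
Ksp = 4 × (8.78×10⁻³)^3 = 2.71×10⁻⁶

Ksp = 2.71×10⁻⁶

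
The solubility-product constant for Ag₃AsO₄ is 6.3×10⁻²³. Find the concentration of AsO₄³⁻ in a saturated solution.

Ag₃AsO₄(s) ⇌ 3 Ag⁺(aq) + AsO₄³⁻(aq)
With molar solubility s: [Ag⁺] = 3s, [AsO₄³⁻] = s.
Ksp = [Ag⁺]^3[AsO₄³⁻] = (3s)^3 · s = 27s^4 = 6.3×10⁻²³
s = 1.2×10⁻⁶ M
[AsO₄³⁻] = s = 1.2×10⁻⁶ M

1.2×10⁻⁶ M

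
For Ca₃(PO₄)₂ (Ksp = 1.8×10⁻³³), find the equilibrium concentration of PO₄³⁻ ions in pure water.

2.2×10⁻⁷ M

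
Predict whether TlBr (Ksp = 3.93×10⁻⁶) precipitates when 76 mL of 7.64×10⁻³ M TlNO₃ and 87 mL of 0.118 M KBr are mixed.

Yes

The combined volume is 163 mL.
[Tl⁺] = (7.64×10⁻³)(76)/163 = 3.56×10⁻³ M
[Br⁻] = (0.118)(87)/163 = 6.30×10⁻² M
Q = [Tl⁺][Br⁻] = 2.24×10⁻⁴
Since Q (2.24×10⁻⁴) exceeds Ksp (3.93×10⁻⁶), TlBr will precipitate.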